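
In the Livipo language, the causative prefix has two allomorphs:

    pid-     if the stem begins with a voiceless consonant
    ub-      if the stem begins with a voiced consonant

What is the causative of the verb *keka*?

pidkeka

The first consonant of *keka* is /k/, which is voiceless, so the prefix is pid-, giving *pidkeka*.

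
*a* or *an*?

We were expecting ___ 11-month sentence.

The indefinite article is chosen by the initial *sound* of the following word, not its spelling.
The number *11* is spoken "eleven", beginning with /ɪˈlɛvən/ — a vowel sound.
So the article is *an*: We were expecting an 11-month sentence.

an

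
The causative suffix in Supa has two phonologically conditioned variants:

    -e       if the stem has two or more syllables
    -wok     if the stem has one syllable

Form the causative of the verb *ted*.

*ted* has one syllable, so the suffix is -wok, giving *tedwok*.

tedwok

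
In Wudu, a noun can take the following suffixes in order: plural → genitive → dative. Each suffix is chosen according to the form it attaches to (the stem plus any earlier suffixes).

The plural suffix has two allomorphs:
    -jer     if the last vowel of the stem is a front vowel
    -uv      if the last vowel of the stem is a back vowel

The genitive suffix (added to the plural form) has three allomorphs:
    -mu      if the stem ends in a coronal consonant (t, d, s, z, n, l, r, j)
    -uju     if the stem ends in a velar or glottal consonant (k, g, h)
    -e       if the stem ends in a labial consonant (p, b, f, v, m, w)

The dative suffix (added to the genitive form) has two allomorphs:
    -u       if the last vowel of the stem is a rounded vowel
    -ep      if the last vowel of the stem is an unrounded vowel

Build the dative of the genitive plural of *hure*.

The last vowel of *hure* is /e/, which is a front vowel, so the plural suffix is -jer, giving *hurejer*.
The plural form *hurejer*: final consonant = /r/, coronal → -mu → *hurejermu*.
Since the last vowel of the genitive form *hurejermu* is /u/ (a rounded vowel), it takes -u, giving *hurejermuu*.

hurejermuu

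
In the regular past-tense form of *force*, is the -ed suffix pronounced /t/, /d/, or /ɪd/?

The stem *force* ends in a voiceless consonant other than /t/.
The -ed suffix is realized as /ɪd/ after /t, d/; as /t/ after other voiceless consonants; and as /d/ after other voiced sounds.
So -ed on *force* is pronounced /t/.

/t/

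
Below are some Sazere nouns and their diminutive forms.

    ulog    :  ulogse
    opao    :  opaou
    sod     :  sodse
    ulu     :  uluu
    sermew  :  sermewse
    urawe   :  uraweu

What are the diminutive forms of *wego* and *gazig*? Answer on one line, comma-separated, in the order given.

wegou, gazigse

Looking at the final sound of each stem: -se when the stem ends in a consonant (*ulog*, *sod*, *sermew*); -u when the stem ends in a vowel (*opao*, *ulu*, *urawe*).
*wego*: final sound = /o/, a vowel → -u → *wegou*.
The final sound of *gazig* is /g/, which is a consonant, so the suffix is -se, giving *gazigse*.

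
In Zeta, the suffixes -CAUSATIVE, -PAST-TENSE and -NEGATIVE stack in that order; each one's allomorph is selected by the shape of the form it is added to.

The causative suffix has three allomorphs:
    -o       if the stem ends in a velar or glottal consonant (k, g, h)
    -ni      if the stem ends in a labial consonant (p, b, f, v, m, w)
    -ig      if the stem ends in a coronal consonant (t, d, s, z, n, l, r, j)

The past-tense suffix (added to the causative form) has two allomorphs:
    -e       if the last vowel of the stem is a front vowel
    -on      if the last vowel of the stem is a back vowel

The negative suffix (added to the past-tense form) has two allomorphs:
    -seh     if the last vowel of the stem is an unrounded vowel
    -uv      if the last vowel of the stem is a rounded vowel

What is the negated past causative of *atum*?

*atum* — final consonant /m/ (labial) → -ni → *atumni*.
The causative form *atumni*: last vowel = /i/, a front vowel → -e → *atumnie*.
The past-tense form *atumnie*: last vowel = /e/, an unrounded vowel → -seh → *atumnieseh*.

atumnieseh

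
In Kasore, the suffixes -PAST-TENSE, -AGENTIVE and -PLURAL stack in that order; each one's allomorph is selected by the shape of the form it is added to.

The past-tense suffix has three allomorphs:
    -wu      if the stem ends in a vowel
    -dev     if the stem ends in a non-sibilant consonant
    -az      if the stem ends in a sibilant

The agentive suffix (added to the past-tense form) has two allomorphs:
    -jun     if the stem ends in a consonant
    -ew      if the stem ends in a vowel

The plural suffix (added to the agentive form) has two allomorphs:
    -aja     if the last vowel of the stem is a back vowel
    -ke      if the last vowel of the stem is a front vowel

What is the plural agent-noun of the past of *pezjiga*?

pezjigawuewke

*pezjiga* — final sound /a/ (a vowel) → -wu → *pezjigawu*.
Since the final sound of the past-tense form *pezjigawu* is /u/ (a vowel), it takes -ew, giving *pezjigawuew*.
The last vowel of the agentive form *pezjigawuew* is /e/, which is a front vowel, so the plural suffix is -ke, giving *pezjigawuewke*.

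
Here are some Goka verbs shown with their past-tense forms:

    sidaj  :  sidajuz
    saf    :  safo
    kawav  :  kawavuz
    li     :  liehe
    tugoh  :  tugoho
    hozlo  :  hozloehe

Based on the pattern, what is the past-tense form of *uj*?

ujuz

Looking at the final sound of each stem: -o when the stem ends in a voiceless consonant (*saf*, *tugoh*); -uz when the stem ends in a voiced consonant (*sidaj*, *kawav*); -ehe when the stem ends in a vowel (*li*, *hozlo*).
The final sound of *uj* is /j/, which is a voiced consonant, so the suffix is -uz, giving *ujuz*.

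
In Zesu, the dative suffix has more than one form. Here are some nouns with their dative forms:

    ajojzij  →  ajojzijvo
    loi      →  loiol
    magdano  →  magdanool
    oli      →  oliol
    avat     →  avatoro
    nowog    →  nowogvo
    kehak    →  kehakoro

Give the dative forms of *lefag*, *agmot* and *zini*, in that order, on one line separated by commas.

lefagvo, agmotoro, ziniol

The suffix is conditioned by the final sound: -oro when the stem ends in a voiceless consonant (*avat*, *kehak*); -vo when the stem ends in a voiced consonant (*ajojzij*, *nowog*); -ol when the stem ends in a vowel (*loi*, *magdano*, *oli*).
Since the final sound of *lefag* is /g/ (a voiced consonant), it takes -vo, giving *lefagvo*.
The final sound of *agmot* is /t/, which is a voiceless consonant, so the suffix is -oro, giving *agmotoro*.
*zini* — final sound /i/ (a vowel) → -ol → *ziniol*.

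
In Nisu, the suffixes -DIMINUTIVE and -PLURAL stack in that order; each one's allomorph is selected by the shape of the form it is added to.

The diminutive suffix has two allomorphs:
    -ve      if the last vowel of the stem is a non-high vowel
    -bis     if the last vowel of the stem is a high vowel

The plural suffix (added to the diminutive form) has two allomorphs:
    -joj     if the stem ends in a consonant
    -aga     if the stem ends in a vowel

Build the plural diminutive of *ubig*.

ubigbisjoj

The last vowel of *ubig* is /i/, which is a high vowel, so the diminutive suffix is -bis, giving *ubigbis*.
The diminutive form *ubigbis*: final sound = /s/, a consonant → -joj → *ubigbisjoj*.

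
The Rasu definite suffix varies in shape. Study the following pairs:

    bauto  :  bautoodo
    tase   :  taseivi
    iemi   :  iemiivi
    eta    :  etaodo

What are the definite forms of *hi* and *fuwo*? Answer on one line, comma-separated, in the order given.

The alternation tracks the last vowel of the stem — -ivi when the last vowel of the stem is a front vowel (*tase*, *iemi*); -odo when the last vowel of the stem is a back vowel (*bauto*, *eta*).
The last vowel of *hi* is /i/, which is a front vowel, so the suffix is -ivi, giving *hiivi*.
*fuwo* — last vowel /o/ (a back vowel) → -odo → *fuwoodo*.

hiivi, fuwoodo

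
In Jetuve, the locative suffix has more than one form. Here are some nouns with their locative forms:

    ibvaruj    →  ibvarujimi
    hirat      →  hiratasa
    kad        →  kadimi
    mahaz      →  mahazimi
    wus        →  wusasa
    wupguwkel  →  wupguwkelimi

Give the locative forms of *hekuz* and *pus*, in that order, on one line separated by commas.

hekuzimi, pusasa

Looking at the final consonant of each stem: -asa when the stem ends in a voiceless consonant (*hirat*, *wus*); -imi when the stem ends in a voiced consonant (*ibvaruj*, *kad*, *mahaz*, *wupguwkel*).
Since the final consonant of *hekuz* is /z/ (voiced), it takes -imi, giving *hekuzimi*.
The final consonant of *pus* is /s/, which is voiceless, so the suffix is -asa, giving *pusasa*.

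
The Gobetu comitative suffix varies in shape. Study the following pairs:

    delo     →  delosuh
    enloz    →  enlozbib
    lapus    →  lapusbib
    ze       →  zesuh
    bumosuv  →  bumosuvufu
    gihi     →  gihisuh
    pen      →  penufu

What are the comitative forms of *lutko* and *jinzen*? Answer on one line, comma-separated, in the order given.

The alternation tracks the final sound of the stem — -bib when the stem ends in a sibilant (*enloz*, *lapus*); -ufu when the stem ends in a non-sibilant consonant (*bumosuv*, *pen*); -suh when the stem ends in a vowel (*delo*, *ze*, *gihi*).
Since the final sound of *lutko* is /o/ (a vowel), it takes -suh, giving *lutkosuh*.
*jinzen* — final sound /n/ (a non-sibilant consonant) → -ufu → *jinzenufu*.

lutkosuh, jinzenufu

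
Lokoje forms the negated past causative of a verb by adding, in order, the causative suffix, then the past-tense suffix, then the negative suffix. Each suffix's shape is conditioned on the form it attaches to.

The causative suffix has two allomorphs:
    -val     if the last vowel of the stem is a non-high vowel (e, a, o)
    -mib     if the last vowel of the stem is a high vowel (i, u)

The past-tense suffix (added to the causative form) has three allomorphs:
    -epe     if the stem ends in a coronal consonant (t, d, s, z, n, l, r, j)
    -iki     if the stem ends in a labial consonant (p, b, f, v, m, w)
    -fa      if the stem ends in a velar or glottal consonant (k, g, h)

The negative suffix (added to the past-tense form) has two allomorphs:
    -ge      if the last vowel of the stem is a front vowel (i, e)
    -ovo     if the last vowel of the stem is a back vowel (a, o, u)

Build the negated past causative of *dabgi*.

Since the last vowel of *dabgi* is /i/ (a high vowel), it takes -mib, giving *dabgimib*.
The causative form *dabgimib* — final consonant /b/ (labial) → -iki → *dabgimibiki*.
The past-tense form *dabgimibiki* — last vowel /i/ (a front vowel) → -ge → *dabgimibikige*.

dabgimibikige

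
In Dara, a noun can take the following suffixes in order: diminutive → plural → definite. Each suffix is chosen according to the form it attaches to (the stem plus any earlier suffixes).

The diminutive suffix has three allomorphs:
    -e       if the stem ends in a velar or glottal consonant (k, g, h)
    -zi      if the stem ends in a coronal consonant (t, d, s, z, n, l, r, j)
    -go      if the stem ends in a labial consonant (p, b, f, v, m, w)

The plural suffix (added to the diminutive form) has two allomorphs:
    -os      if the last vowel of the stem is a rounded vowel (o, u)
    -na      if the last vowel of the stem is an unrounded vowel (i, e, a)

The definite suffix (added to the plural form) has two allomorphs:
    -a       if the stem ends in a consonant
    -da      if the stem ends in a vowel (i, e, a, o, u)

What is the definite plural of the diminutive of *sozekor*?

sozekorzinada

Since the final consonant of *sozekor* is /r/ (coronal), it takes -zi, giving *sozekorzi*.
The last vowel of the diminutive form *sozekorzi* is /i/, which is an unrounded vowel, so the plural suffix is -na, giving *sozekorzina*.
The final sound of the plural form *sozekorzina* is /a/, which is a vowel, so the definite suffix is -da, giving *sozekorzinada*.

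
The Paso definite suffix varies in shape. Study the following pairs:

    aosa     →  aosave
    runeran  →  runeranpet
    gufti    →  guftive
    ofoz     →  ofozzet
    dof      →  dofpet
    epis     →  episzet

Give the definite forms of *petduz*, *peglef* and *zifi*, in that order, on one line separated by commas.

The suffix is conditioned by the final sound: -zet when the stem ends in a sibilant (*ofoz*, *epis*); -pet when the stem ends in a non-sibilant consonant (*runeran*, *dof*); -ve when the stem ends in a vowel (*aosa*, *gufti*).
The final sound of *petduz* is /z/, which is a sibilant, so the suffix is -zet, giving *petduzzet*.
*peglef*: final sound = /f/, a non-sibilant consonant → -pet → *peglefpet*.
*zifi* — final sound /i/ (a vowel) → -ve → *zifive*.

petduzzet, peglefpet, zifive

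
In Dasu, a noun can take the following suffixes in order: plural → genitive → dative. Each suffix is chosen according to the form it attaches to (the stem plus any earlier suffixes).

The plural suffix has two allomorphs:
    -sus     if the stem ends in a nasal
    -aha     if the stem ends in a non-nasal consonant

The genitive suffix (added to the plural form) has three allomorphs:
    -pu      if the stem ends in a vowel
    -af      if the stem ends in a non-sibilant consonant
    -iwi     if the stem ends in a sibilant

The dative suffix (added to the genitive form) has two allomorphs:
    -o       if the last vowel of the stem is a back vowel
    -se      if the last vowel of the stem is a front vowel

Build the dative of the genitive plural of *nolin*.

Since the final consonant of *nolin* is /n/ (a nasal), it takes -sus, giving *nolinsus*.
The plural form *nolinsus* — final sound /s/ (a sibilant) → -iwi → *nolinsusiwi*.
The genitive form *nolinsusiwi*: last vowel = /i/, a front vowel → -se → *nolinsusiwise*.

nolinsusiwise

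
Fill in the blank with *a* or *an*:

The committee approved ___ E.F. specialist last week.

an

The indefinite article is chosen by the initial *sound* of the following word, not its spelling.
The initialism *E.F.* is read letter by letter; the first letter, E, is pronounced /iː/, which begins with a vowel sound.
So the article is *an*: The committee approved an E.F. specialist last week.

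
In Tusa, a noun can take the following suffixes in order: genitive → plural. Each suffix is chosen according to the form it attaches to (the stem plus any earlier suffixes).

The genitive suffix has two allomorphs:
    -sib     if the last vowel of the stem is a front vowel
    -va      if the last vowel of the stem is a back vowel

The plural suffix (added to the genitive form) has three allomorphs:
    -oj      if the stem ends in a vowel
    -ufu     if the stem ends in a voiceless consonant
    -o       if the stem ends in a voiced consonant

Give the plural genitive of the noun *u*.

uvaoj

*u*: last vowel = /u/, a back vowel → -va → *uva*.
Since the final sound of the genitive form *uva* is /a/ (a vowel), it takes -oj, giving *uvaoj*.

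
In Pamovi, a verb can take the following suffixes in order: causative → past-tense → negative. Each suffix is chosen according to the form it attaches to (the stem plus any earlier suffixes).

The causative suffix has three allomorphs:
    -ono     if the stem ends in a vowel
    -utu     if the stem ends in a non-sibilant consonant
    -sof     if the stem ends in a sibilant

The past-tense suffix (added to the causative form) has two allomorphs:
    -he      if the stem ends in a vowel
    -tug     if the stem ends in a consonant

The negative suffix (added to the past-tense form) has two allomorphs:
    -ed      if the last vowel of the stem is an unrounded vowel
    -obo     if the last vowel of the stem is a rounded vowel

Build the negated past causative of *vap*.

vaputuheed

The final sound of *vap* is /p/, which is a non-sibilant consonant, so the causative suffix is -utu, giving *vaputu*.
The causative form *vaputu* — final sound /u/ (a vowel) → -he → *vaputuhe*.
The past-tense form *vaputuhe*: last vowel = /e/, an unrounded vowel → -ed → *vaputuheed*.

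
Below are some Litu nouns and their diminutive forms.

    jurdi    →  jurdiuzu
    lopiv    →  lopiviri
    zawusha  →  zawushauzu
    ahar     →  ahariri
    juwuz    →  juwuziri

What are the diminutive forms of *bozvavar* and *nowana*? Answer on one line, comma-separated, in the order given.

bozvavariri, nowanauzu

The suffix is conditioned by the final sound: -iri when the stem ends in a consonant (*lopiv*, *ahar*, *juwuz*); -uzu when the stem ends in a vowel (*jurdi*, *zawusha*).
Since the final sound of *bozvavar* is /r/ (a consonant), it takes -iri, giving *bozvavariri*.
Since the final sound of *nowana* is /a/ (a vowel), it takes -uzu, giving *nowanauzu*.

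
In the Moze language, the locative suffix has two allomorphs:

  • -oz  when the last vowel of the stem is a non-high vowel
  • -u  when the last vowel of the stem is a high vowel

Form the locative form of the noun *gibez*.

gibezoz

Since the last vowel of *gibez* is /e/ (a non-high vowel), it takes -oz, giving *gibezoz*.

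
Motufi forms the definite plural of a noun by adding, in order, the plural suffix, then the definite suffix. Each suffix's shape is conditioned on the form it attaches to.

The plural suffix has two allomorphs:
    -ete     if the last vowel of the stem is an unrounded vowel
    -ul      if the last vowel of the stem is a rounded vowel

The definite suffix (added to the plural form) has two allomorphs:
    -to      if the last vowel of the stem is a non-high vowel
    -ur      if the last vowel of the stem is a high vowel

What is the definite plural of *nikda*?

nikdaeteto

*nikda*: last vowel = /a/, an unrounded vowel → -ete → *nikdaete*.
The last vowel of the plural form *nikdaete* is /e/, which is a non-high vowel, so the definite suffix is -to, giving *nikdaeteto*.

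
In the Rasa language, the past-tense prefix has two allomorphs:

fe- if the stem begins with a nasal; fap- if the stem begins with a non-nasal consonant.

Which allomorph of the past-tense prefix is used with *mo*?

Since the first consonant of *mo* is /m/ (a nasal), it takes fe-.

fe-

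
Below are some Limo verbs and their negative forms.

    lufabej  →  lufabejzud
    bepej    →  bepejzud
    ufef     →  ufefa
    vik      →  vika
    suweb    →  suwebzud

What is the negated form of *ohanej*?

The pattern is voicing of the final consonant: -a when the stem ends in a voiceless consonant (*ufef*, *vik*); -zud when the stem ends in a voiced consonant (*lufabej*, *bepej*, *suweb*).
The final consonant of *ohanej* is /j/, which is voiced, so the suffix is -zud, giving *ohanejzud*.

ohanejzud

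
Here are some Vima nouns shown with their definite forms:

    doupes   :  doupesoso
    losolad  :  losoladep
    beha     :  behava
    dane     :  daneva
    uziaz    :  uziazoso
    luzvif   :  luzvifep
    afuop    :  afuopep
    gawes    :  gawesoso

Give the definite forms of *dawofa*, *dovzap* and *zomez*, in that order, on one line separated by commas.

dawofava, dovzapep, zomezoso

The suffix is conditioned by the final sound: -oso when the stem ends in a sibilant (*doupes*, *uziaz*, *gawes*); -ep when the stem ends in a non-sibilant consonant (*losolad*, *luzvif*, *afuop*); -va when the stem ends in a vowel (*beha*, *dane*).
Since the final sound of *dawofa* is /a/ (a vowel), it takes -va, giving *dawofava*.
The final sound of *dovzap* is /p/, which is a non-sibilant consonant, so the suffix is -ep, giving *dovzapep*.
*zomez* — final sound /z/ (a sibilant) → -oso → *zomezoso*.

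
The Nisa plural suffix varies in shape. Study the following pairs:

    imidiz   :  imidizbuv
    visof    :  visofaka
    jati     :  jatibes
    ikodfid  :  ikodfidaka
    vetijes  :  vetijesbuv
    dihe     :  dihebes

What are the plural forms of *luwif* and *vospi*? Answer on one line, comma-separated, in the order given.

The alternation tracks the final sound of the stem — -buv when the stem ends in a sibilant (*imidiz*, *vetijes*); -aka when the stem ends in a non-sibilant consonant (*visof*, *ikodfid*); -bes when the stem ends in a vowel (*jati*, *dihe*).
Since the final sound of *luwif* is /f/ (a non-sibilant consonant), it takes -aka, giving *luwifaka*.
Since the final sound of *vospi* is /i/ (a vowel), it takes -bes, giving *vospibes*.

luwifaka, vospibes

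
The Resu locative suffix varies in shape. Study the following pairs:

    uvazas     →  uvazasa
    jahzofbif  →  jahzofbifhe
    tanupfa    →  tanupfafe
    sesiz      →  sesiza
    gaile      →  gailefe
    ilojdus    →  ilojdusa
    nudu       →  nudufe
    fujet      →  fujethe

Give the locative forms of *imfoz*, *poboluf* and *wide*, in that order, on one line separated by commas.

imfoza, pobolufhe, widefe

The suffix is conditioned by the final sound: -a when the stem ends in a sibilant (*uvazas*, *sesiz*, *ilojdus*); -he when the stem ends in a non-sibilant consonant (*jahzofbif*, *fujet*); -fe when the stem ends in a vowel (*tanupfa*, *gaile*, *nudu*).
Since the final sound of *imfoz* is /z/ (a sibilant), it takes -a, giving *imfoza*.
*poboluf* — final sound /f/ (a non-sibilant consonant) → -he → *pobolufhe*.
The final sound of *wide* is /e/, which is a vowel, so the suffix is -fe, giving *widefe*.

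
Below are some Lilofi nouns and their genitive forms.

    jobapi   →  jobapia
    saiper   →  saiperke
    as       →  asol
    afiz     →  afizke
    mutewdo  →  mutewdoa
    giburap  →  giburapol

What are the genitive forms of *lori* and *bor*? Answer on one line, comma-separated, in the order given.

The alternation tracks the final sound of the stem — -ol when the stem ends in a voiceless consonant (*as*, *giburap*); -ke when the stem ends in a voiced consonant (*saiper*, *afiz*); -a when the stem ends in a vowel (*jobapi*, *mutewdo*).
*lori* — final sound /i/ (a vowel) → -a → *loria*.
The final sound of *bor* is /r/, which is a voiced consonant, so the suffix is -ke, giving *borke*.

loria, borke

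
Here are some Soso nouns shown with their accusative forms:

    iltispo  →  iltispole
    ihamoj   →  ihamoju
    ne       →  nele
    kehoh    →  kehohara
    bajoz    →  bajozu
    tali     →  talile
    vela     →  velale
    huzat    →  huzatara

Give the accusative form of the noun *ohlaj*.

ohlaju

The alternation tracks the final sound of the stem — -ara when the stem ends in a voiceless consonant (*kehoh*, *huzat*); -u when the stem ends in a voiced consonant (*ihamoj*, *bajoz*); -le when the stem ends in a vowel (*iltispo*, *ne*, *tali*, *vela*).
*ohlaj* — final sound /j/ (a voiced consonant) → -u → *ohlaju*.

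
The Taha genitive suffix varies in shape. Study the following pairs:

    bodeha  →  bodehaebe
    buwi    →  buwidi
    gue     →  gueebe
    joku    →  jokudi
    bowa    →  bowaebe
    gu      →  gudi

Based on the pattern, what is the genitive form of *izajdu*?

izajdudi

Looking at the last vowel of each stem: -di when the last vowel of the stem is a high vowel (*buwi*, *joku*, *gu*); -ebe when the last vowel of the stem is a non-high vowel (*bodeha*, *gue*, *bowa*).
*izajdu* — last vowel /u/ (a high vowel) → -di → *izajdudi*.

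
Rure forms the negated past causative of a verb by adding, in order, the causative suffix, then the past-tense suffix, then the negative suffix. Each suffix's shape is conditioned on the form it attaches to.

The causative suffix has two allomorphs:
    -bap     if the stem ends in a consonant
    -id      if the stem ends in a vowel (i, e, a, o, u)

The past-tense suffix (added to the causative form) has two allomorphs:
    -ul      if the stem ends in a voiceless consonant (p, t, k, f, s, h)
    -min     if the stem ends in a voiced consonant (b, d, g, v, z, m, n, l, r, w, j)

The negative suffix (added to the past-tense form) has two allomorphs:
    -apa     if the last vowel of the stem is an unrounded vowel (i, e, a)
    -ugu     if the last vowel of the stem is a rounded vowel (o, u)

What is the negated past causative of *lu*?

luidminapa

Since the final sound of *lu* is /u/ (a vowel), it takes -id, giving *luid*.
The final consonant of the causative form *luid* is /d/, which is voiced, so the past-tense suffix is -min, giving *luidmin*.
The last vowel of the past-tense form *luidmin* is /i/, which is an unrounded vowel, so the negative suffix is -apa, giving *luidminapa*.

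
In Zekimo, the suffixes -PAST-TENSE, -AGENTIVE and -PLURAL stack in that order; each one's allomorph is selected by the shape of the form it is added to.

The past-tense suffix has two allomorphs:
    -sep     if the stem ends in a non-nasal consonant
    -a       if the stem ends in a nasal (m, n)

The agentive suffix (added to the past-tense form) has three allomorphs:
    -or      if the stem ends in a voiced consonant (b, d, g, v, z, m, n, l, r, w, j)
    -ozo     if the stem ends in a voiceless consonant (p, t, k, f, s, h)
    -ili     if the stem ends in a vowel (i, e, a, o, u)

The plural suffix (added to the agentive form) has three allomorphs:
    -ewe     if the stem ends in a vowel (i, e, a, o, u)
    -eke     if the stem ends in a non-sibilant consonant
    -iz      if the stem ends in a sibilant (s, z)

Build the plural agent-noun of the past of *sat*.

satsepozoewe

*sat* — final consonant /t/ (non-nasal) → -sep → *satsep*.
The past-tense form *satsep* — final sound /p/ (a voiceless consonant) → -ozo → *satsepozo*.
The agentive form *satsepozo* — final sound /o/ (a vowel) → -ewe → *satsepozoewe*.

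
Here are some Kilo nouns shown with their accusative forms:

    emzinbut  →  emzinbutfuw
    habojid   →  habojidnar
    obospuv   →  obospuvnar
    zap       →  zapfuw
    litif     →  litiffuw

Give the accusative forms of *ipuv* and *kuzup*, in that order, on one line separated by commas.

The suffix is conditioned by the final consonant: -fuw when the stem ends in a voiceless consonant (*emzinbut*, *zap*, *litif*); -nar when the stem ends in a voiced consonant (*habojid*, *obospuv*).
The final consonant of *ipuv* is /v/, which is voiced, so the suffix is -nar, giving *ipuvnar*.
Since the final consonant of *kuzup* is /p/ (voiceless), it takes -fuw, giving *kuzupfuw*.

ipuvnar, kuzupfuw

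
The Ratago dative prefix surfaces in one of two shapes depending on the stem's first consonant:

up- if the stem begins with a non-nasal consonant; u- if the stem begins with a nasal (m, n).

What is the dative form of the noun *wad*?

upwad

*wad*: first consonant = /w/, non-nasal → up- → *upwad*.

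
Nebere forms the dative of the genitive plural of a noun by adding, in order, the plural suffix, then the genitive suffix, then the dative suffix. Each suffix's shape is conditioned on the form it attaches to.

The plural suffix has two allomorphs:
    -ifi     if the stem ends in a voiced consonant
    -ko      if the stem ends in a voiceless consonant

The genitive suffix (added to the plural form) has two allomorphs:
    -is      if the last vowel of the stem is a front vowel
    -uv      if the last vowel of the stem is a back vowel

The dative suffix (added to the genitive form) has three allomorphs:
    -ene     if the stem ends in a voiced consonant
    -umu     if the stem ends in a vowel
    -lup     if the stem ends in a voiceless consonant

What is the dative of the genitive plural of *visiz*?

The final consonant of *visiz* is /z/, which is voiced, so the plural suffix is -ifi, giving *visizifi*.
The plural form *visizifi*: last vowel = /i/, a front vowel → -is → *visizifiis*.
The genitive form *visizifiis* — final sound /s/ (a voiceless consonant) → -lup → *visizifiislup*.

visizifiislup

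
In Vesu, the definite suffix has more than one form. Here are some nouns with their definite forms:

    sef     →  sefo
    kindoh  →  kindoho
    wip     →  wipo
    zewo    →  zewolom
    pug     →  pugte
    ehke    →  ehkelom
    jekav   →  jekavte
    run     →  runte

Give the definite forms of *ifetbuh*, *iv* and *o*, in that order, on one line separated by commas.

The pattern is voicing of the final sound: -o when the stem ends in a voiceless consonant (*sef*, *kindoh*, *wip*); -te when the stem ends in a voiced consonant (*pug*, *jekav*, *run*); -lom when the stem ends in a vowel (*zewo*, *ehke*).
*ifetbuh*: final sound = /h/, a voiceless consonant → -o → *ifetbuho*.
*iv* — final sound /v/ (a voiced consonant) → -te → *ivte*.
*o*: final sound = /o/, a vowel → -lom → *olom*.

ifetbuho, ivte, olom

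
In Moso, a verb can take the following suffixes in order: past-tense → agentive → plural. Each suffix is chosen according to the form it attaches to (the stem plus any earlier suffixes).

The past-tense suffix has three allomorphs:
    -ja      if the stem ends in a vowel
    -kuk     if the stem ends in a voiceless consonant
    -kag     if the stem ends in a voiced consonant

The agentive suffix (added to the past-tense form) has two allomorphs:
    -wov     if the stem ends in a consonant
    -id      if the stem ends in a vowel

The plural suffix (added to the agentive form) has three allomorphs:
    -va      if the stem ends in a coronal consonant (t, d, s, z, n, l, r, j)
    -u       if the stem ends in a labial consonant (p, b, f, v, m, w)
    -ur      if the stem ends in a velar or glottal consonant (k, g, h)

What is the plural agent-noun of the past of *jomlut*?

*jomlut* — final sound /t/ (a voiceless consonant) → -kuk → *jomlutkuk*.
The past-tense form *jomlutkuk* — final sound /k/ (a consonant) → -wov → *jomlutkukwov*.
The final consonant of the agentive form *jomlutkukwov* is /v/, which is labial, so the plural suffix is -u, giving *jomlutkukwovu*.

jomlutkukwovu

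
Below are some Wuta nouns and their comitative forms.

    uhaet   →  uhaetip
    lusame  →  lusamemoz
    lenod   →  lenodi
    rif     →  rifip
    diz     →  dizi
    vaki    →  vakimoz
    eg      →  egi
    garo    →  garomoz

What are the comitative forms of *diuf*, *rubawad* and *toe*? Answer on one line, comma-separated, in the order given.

The alternation tracks the final sound of the stem — -ip when the stem ends in a voiceless consonant (*uhaet*, *rif*); -i when the stem ends in a voiced consonant (*lenod*, *diz*, *eg*); -moz when the stem ends in a vowel (*lusame*, *vaki*, *garo*).
*diuf* — final sound /f/ (a voiceless consonant) → -ip → *diufip*.
The final sound of *rubawad* is /d/, which is a voiced consonant, so the suffix is -i, giving *rubawadi*.
*toe* — final sound /e/ (a vowel) → -moz → *toemoz*.

diufip, rubawadi, toemoz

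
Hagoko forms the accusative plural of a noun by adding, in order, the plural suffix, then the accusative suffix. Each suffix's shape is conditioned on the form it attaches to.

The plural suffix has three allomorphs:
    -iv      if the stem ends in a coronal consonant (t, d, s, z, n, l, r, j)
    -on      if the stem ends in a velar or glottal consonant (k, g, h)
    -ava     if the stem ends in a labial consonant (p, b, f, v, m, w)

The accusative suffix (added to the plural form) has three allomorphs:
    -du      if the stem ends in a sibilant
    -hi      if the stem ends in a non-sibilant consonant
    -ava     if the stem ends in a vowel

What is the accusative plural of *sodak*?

sodakonhi

*sodak*: final consonant = /k/, velar/glottal → -on → *sodakon*.
The plural form *sodakon* — final sound /n/ (a non-sibilant consonant) → -hi → *sodakonhi*.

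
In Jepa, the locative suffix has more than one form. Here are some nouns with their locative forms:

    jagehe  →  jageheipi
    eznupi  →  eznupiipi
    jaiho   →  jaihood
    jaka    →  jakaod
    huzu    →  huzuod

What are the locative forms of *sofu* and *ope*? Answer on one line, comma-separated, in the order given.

sofuod, opeipi

The suffix is conditioned by the last vowel: -ipi when the last vowel of the stem is a front vowel (*jagehe*, *eznupi*); -od when the last vowel of the stem is a back vowel (*jaiho*, *jaka*, *huzu*).
*sofu*: last vowel = /u/, a back vowel → -od → *sofuod*.
*ope*: last vowel = /e/, a front vowel → -ipi → *opeipi*.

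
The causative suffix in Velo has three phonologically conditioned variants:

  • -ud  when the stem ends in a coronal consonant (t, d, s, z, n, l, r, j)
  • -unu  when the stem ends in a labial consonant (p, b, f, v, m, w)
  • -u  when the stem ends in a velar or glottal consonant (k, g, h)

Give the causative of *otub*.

otubunu

Since the final consonant of *otub* is /b/ (labial), it takes -unu, giving *otubunu*.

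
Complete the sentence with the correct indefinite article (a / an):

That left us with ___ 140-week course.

a

The indefinite article is chosen by the initial *sound* of the following word, not its spelling.
The number *140* is spoken "one hundred …", beginning with /wʌn/ — a consonant sound.
So the article is *a*: That left us with a 140-week course.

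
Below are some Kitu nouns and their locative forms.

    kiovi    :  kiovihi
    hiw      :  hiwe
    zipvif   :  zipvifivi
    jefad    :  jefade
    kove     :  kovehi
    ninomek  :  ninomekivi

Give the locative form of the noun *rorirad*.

rorirade

The alternation tracks the final sound of the stem — -ivi when the stem ends in a voiceless consonant (*zipvif*, *ninomek*); -e when the stem ends in a voiced consonant (*hiw*, *jefad*); -hi when the stem ends in a vowel (*kiovi*, *kove*).
*rorirad* — final sound /d/ (a voiced consonant) → -e → *rorirade*.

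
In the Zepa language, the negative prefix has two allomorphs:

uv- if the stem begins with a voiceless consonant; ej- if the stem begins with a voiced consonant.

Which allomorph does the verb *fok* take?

*fok* — first consonant /f/ (voiceless) → uv-.

uv-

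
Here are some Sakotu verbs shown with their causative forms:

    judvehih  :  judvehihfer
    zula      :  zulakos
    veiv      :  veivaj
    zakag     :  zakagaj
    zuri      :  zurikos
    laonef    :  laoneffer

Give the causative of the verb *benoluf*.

The suffix is conditioned by the final sound: -fer when the stem ends in a voiceless consonant (*judvehih*, *laonef*); -aj when the stem ends in a voiced consonant (*veiv*, *zakag*); -kos when the stem ends in a vowel (*zula*, *zuri*).
Since the final sound of *benoluf* is /f/ (a voiceless consonant), it takes -fer, giving *benoluffer*.

benoluffer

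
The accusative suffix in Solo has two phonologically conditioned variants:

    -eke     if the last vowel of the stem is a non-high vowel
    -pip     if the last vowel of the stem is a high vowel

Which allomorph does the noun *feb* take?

-eke

*feb*: last vowel = /e/, a non-high vowel → -eke.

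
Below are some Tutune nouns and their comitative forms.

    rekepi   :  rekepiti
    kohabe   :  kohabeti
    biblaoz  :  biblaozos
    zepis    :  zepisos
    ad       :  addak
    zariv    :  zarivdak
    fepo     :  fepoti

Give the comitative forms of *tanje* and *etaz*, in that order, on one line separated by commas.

The suffix is conditioned by the final sound: -os when the stem ends in a sibilant (*biblaoz*, *zepis*); -dak when the stem ends in a non-sibilant consonant (*ad*, *zariv*); -ti when the stem ends in a vowel (*rekepi*, *kohabe*, *fepo*).
Since the final sound of *tanje* is /e/ (a vowel), it takes -ti, giving *tanjeti*.
Since the final sound of *etaz* is /z/ (a sibilant), it takes -os, giving *etazos*.

tanjeti, etazos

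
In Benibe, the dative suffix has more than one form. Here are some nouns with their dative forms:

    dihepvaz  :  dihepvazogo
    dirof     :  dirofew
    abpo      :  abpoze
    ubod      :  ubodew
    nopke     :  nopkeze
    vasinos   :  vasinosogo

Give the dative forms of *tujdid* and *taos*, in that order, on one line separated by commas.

The suffix is conditioned by the final sound: -ogo when the stem ends in a sibilant (*dihepvaz*, *vasinos*); -ew when the stem ends in a non-sibilant consonant (*dirof*, *ubod*); -ze when the stem ends in a vowel (*abpo*, *nopke*).
*tujdid*: final sound = /d/, a non-sibilant consonant → -ew → *tujdidew*.
*taos*: final sound = /s/, a sibilant → -ogo → *taosogo*.

tujdidew, taosogo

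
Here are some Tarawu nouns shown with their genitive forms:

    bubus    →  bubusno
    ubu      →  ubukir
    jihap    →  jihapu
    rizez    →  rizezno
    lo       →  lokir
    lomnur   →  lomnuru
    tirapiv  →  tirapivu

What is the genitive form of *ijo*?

The pattern is sibilance of the final sound: -no when the stem ends in a sibilant (*bubus*, *rizez*); -u when the stem ends in a non-sibilant consonant (*jihap*, *lomnur*, *tirapiv*); -kir when the stem ends in a vowel (*ubu*, *lo*).
*ijo*: final sound = /o/, a vowel → -kir → *ijokir*.

ijokir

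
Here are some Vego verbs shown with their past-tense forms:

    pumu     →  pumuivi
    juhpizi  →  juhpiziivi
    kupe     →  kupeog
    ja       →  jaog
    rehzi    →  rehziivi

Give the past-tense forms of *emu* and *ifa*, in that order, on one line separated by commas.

emuivi, ifaog

The pattern is height harmony: -ivi when the last vowel of the stem is a high vowel (*pumu*, *juhpizi*, *rehzi*); -og when the last vowel of the stem is a non-high vowel (*kupe*, *ja*).
Since the last vowel of *emu* is /u/ (a high vowel), it takes -ivi, giving *emuivi*.
*ifa*: last vowel = /a/, a non-high vowel → -og → *ifaog*.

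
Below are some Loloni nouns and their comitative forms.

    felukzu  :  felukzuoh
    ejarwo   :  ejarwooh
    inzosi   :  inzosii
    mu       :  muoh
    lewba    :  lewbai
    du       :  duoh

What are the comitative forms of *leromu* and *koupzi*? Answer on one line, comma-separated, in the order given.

leromuoh, koupzii

The alternation tracks the last vowel of the stem — -oh when the last vowel of the stem is a rounded vowel (*felukzu*, *ejarwo*, *mu*, *du*); -i when the last vowel of the stem is an unrounded vowel (*inzosi*, *lewba*).
*leromu*: last vowel = /u/, a rounded vowel → -oh → *leromuoh*.
*koupzi* — last vowel /i/ (an unrounded vowel) → -i → *koupzii*.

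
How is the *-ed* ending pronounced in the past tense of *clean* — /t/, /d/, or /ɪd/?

The stem *clean* ends in a voiced sound other than /d/.
The -ed suffix is realized as /ɪd/ after /t, d/; as /t/ after other voiceless consonants; and as /d/ after other voiced sounds.
So -ed on *clean* is pronounced /d/.

/d/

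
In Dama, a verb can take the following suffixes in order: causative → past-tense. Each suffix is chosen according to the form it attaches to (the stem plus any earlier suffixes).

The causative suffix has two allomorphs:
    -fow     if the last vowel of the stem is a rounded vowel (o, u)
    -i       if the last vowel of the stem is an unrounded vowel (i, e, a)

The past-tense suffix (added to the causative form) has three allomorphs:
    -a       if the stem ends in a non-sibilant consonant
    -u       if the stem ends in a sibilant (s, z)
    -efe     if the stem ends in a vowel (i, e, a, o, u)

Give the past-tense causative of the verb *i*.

iiefe

Since the last vowel of *i* is /i/ (an unrounded vowel), it takes -i, giving *ii*.
Since the final sound of the causative form *ii* is /i/ (a vowel), it takes -efe, giving *iiefe*.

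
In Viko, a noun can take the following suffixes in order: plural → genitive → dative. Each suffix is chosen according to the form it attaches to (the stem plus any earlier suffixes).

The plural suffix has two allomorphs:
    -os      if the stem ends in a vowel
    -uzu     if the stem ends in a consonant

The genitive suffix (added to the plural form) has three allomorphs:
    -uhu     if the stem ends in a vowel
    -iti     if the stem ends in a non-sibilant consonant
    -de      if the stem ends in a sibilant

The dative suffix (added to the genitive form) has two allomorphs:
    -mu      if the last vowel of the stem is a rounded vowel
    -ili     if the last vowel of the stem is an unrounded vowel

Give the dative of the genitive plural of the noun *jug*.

Since the final sound of *jug* is /g/ (a consonant), it takes -uzu, giving *juguzu*.
The final sound of the plural form *juguzu* is /u/, which is a vowel, so the genitive suffix is -uhu, giving *juguzuuhu*.
The genitive form *juguzuuhu* — last vowel /u/ (a rounded vowel) → -mu → *juguzuuhumu*.

juguzuuhumu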